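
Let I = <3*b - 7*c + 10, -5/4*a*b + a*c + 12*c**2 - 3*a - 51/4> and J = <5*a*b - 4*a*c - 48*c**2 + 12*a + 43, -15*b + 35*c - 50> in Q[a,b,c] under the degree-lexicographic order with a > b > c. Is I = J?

Equality of ideals is decidable: compute both reduced Gröbner bases (unique for the ordering) and check whether they agree.
Buchberger on the first generating set:
f_1 = 3*b - 7*c + 10, LT = b.
f_2 = -5/4*a*b + a*c + 12*c**2 - 3*a - 51/4, LT = a*b.

S(f_1,f_2): lcm = a*b. S = -23/15*a*c + 48/5*c**2 + 14/15*a - 51/5.
  leading term a*c: no divisor's leading term divides it; move -23/15*a*c to the remainder.
  leading term c**2: no divisor's leading term divides it; move 48/5*c**2 to the remainder.
  leading term a: no divisor's leading term divides it; move 14/15*a to the remainder.
  leading term 1: no divisor's leading term divides it; move -51/5 to the remainder.
  remainder -23/15*a*c + 48/5*c**2 + 14/15*a - 51/5 ≠ 0; add g_3 = -23/15*a*c + 48/5*c**2 + 14/15*a - 51/5 to the basis.

The other S-polynomials (S(f_1,g_3), S(f_2,g_3)) all reduce to 0 modulo the current basis, so we have a Gröbner basis.
Inter-reduce: drop elements whose leading term is divisible by another's, tail-reduce, and make monic.
Reduced Gröbner basis: {a*c - 144/23*c**2 - 14/23*a + 153/23, b - 7/3*c + 10/3}.

Buchberger on the second generating set:
h_1 = 5*a*b - 4*a*c - 48*c**2 + 12*a + 43, LT = a*b.
h_2 = -15*b + 35*c - 50, LT = b.

S(h_1,h_2): lcm = a*b. S = 23/15*a*c - 48/5*c**2 - 14/15*a + 43/5.
  leading term a*c: no divisor's leading term divides it; move 23/15*a*c to the remainder.
  leading term c**2: no divisor's leading term divides it; move -48/5*c**2 to the remainder.
  leading term a: no divisor's leading term divides it; move -14/15*a to the remainder.
  leading term 1: no divisor's leading term divides it; move 43/5 to the remainder.
  remainder 23/15*a*c - 48/5*c**2 - 14/15*a + 43/5 ≠ 0; add k_3 = 23/15*a*c - 48/5*c**2 - 14/15*a + 43/5 to the basis.

The other S-polynomials (S(h_1,k_3), S(h_2,k_3)) all reduce to 0 modulo the current basis, so we have a Gröbner basis.
Inter-reduce: drop elements whose leading term is divisible by another's, tail-reduce, and make monic.
Reduced Gröbner basis: {a*c - 144/23*c**2 - 14/23*a + 129/23, b - 7/3*c + 10/3}.

The bases are distinct; the ideals are different.
The choice of monomial ordering does not affect the verdict — as long as both bases are computed under the same ordering, their equality decides ideal equality.

No, the ideals differ.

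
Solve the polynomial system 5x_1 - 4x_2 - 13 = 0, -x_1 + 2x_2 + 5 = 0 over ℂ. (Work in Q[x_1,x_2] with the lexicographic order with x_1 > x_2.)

{(1, -2)}

Compute a lex Gröbner basis by Buchberger's algorithm.
f_1 = 5x_1 - 4x_2 - 13, LT = x_1.
f_2 = -x_1 + 2x_2 + 5, LT = x_1.

S(f_1,f_2): lcm = x_1. S = 6/5x_2 + 12/5.
  leading term x_2: no divisor's leading term divides it; move 6/5x_2 to the remainder.
  leading term 1: no divisor's leading term divides it; move 12/5 to the remainder.
  remainder 6/5x_2 + 12/5 ≠ 0; add h_3 = 6/5x_2 + 12/5 to the basis.

S(f_1,h_3): leading monomials are coprime, so the S-polynomial reduces to 0 (Buchberger's first criterion).
S(f_2,h_3): leading monomials are coprime, so the S-polynomial reduces to 0 (Buchberger's first criterion).
Every S-polynomial of the final basis reduces to 0, so we have a Gröbner basis.
Inter-reduce: drop elements whose leading term is divisible by another's, tail-reduce, and make monic.
Reduced Gröbner basis: {x_1 - 1, x_2 + 2}.

The lex basis is triangular: the last element involves only x_2. Solving x_2 + 2 = 0 gives x_2 ∈ {-2}; substituting each value into the earlier elements determines the remaining variables.
  x_2 = -2: the earlier basis element becomes x_1 - 1 = 0, giving x_1 = 1 — point (1, -2).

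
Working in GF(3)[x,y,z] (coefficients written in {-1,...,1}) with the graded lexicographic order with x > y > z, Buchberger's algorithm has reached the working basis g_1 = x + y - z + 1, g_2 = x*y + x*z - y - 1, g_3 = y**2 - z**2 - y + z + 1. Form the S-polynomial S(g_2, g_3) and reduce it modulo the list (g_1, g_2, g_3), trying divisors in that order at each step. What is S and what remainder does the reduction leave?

lcm(LM(g_2), LM(g_3)) = x*y**2.
S = (lcm/LT(g_2))·g_2 − (lcm/LT(g_3))·g_3 = x*y*z + x*z**2 + x*y - x*z - y**2 - x - y.
Reduce S modulo (g_1, g_2, g_3) in that order:
  leading term x*y*z: subtract (y*z)·g_1 from x*y*z + x*z**2 + x*y - x*z - y**2 - x - y → x*z**2 - y**2*z + y*z**2 + x*y - x*z - y**2 - y*z - x - y
  leading term x*z**2: subtract (z**2)·g_1 from x*z**2 - y**2*z + y*z**2 + x*y - x*z - y**2 - y*z - x - y → -y**2*z + z**3 + x*y - x*z - y**2 - y*z - z**2 - x - y
  leading term y**2*z: subtract (-z)·g_3 from -y**2*z + z**3 + x*y - x*z - y**2 - y*z - z**2 - x - y → x*y - x*z - y**2 + y*z - x - y + z
  leading term x*y: subtract (y)·g_1 from x*y - x*z - y**2 + y*z - x - y + z → -x*z + y**2 - y*z - x + y + z
  leading term x*z: subtract (-z)·g_1 from -x*z + y**2 - y*z - x + y + z → y**2 - z**2 - x + y - z
  leading term y**2: subtract (1)·g_3 from y**2 - z**2 - x + y - z → -x - y + z - 1
  leading term x: subtract (-1)·g_1 from -x - y + z - 1 → 0
The remainder is 0, so this S-polynomial contributes no new basis element.
This is the inner loop of Buchberger's algorithm — each nonzero remainder becomes a new basis element.

S(g_2, g_3) = x*y*z + x*z**2 + x*y - x*z - y**2 - x - y; remainder on division = 0.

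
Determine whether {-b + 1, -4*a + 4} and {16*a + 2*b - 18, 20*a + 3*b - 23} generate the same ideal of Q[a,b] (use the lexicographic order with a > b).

Since reduced Gröbner bases are canonical representatives of ideals under a given ordering, it suffices to compute and compare them.
Buchberger on the first generating set:
f_1 = -b + 1, LT = b.
f_2 = -4*a + 4, LT = a.

The S-polynomials (S(f_1,f_2)) all reduce to 0 modulo the current basis, so we have a Gröbner basis.
Inter-reduce: drop elements whose leading term is divisible by another's, tail-reduce, and make monic.
Reduced Gröbner basis: {a - 1, b - 1}.

Buchberger on the second generating set:
h_1 = 16*a + 2*b - 18, LT = a.
h_2 = 20*a + 3*b - 23, LT = a.

S(h_1,h_2): lcm = a. S = -1/40*b + 1/40.
  reduce S modulo (h_1, h_2):
  remainder -1/40*b + 1/40 ≠ 0; add k_3 = -1/40*b + 1/40 to the basis.

The other S-polynomials (S(h_1,k_3), S(h_2,k_3)) all reduce to 0 modulo the current basis, so we have a Gröbner basis.
Inter-reduce: drop elements whose leading term is divisible by another's, tail-reduce, and make monic.
Reduced Gröbner basis: {a - 1, b - 1}.

These coincide, so the ideals are equal.

Yes, the ideals are equal.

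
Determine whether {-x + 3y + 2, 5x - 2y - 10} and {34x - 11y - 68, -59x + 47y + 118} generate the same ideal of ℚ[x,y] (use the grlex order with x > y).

Yes, the ideals are equal.

Since reduced Gröbner bases are canonical representatives of ideals under a given ordering, it suffices to compute and compare them.
Buchberger on the first generating set:
f_1 = -x + 3y + 2, LT = x.
f_2 = 5x - 2y - 10, LT = x.

S(f_1,f_2): lcm = x. S = -13/5y.
  leading term y: no divisor's leading term divides it; move -13/5y to the remainder.
  remainder -13/5y ≠ 0; add g_3 = -13/5y to the basis.

S(f_1,g_3): leading monomials are coprime, so the S-polynomial reduces to 0 (Buchberger's first criterion).
S(f_2,g_3): leading monomials are coprime, so the S-polynomial reduces to 0 (Buchberger's first criterion).
Every S-polynomial of the final basis reduces to 0, so we have a Gröbner basis.
Inter-reduce: drop elements whose leading term is divisible by another's, tail-reduce, and make monic.
Reduced Gröbner basis: {x - 2, y}.

Buchberger on the second generating set:
h_1 = 34x - 11y - 68, LT = x.
h_2 = -59x + 47y + 118, LT = x.

S(h_1,h_2): lcm = x. S = 949/2006y.
  leading term y: no divisor's leading term divides it; move 949/2006y to the remainder.
  remainder 949/2006y ≠ 0; add k_3 = 949/2006y to the basis.

S(h_1,k_3): leading monomials are coprime, so the S-polynomial reduces to 0 (Buchberger's first criterion).
S(h_2,k_3): leading monomials are coprime, so the S-polynomial reduces to 0 (Buchberger's first criterion).
Every S-polynomial of the final basis reduces to 0, so we have a Gröbner basis.
Inter-reduce: drop elements whose leading term is divisible by another's, tail-reduce, and make monic.
Reduced Gröbner basis: {x - 2, y}.

Same reduced basis, so the two generating sets span the same ideal.
The choice of monomial ordering does not affect the verdict — as long as both bases are computed under the same ordering, their equality decides ideal equality.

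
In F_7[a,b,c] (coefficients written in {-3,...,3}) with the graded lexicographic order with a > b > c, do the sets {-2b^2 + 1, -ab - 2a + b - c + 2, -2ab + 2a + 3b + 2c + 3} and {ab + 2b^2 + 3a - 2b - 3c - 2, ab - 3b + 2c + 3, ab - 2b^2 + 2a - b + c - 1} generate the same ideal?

For a fixed monomial order, each ideal has a unique reduced Gröbner basis; comparing bases decides equality.
Buchberger on the first generating set:
f_1 = -2b^2 + 1, LT = b^2.
f_2 = -ab - 2a + b - c + 2, LT = ab.
f_3 = -2ab + 2a + 3b + 2c + 3, LT = ab.

S(f_1,f_2): lcm = ab^2. S = -2ab + b^2 - bc + 3a + 2b.
  reduce S modulo (f_1, f_2, f_3):
  remainder -bc + 2c ≠ 0; add g_4 = -bc + 2c to the basis.

S(f_1,f_3): lcm = ab^2. S = ab - 2b^2 + bc + 3a - 2b.
  reduce S modulo (f_1, f_2, f_3, g_4):
  remainder a - b + c + 1 ≠ 0; add g_5 = a - b + c + 1 to the basis.

S(f_2,f_3): lcm = ab. S = 3a - 3b + 2c + 3.
  reduce S modulo (f_1, f_2, f_3, g_4, g_5):
  remainder -c ≠ 0; add g_6 = -c to the basis.

The other S-polynomials (S(f_1,g_4), S(f_2,g_4), S(f_3,g_4), S(f_1,g_5), S(f_2,g_5), S(f_3,g_5), S(g_4,g_5), S(f_1,g_6), S(f_2,g_6), S(f_3,g_6), S(g_4,g_6), S(g_5,g_6)) all reduce to 0 modulo the current basis, so we have a Gröbner basis.
Inter-reduce: drop elements whose leading term is divisible by another's, tail-reduce, and make monic.
Reduced Gröbner basis: {b^2 + 3, a - b + 1, c}.

Buchberger on the second generating set:
h_1 = ab + 2b^2 + 3a - 2b - 3c - 2, LT = ab.
h_2 = ab - 3b + 2c + 3, LT = ab.
h_3 = ab - 2b^2 + 2a - b + c - 1, LT = ab.

S(h_1,h_2): lcm = ab. S = 2b^2 + 3a + b + 2c + 2.
  reduce S modulo (h_1, h_2, h_3):
  remainder 2b^2 + 3a + b + 2c + 2 ≠ 0; add k_4 = 2b^2 + 3a + b + 2c + 2 to the basis.

S(h_1,h_3): lcm = ab. S = -3b^2 + a - b + 3c - 1.
  reduce S modulo (h_1, h_2, h_3, k_4):
  remainder 2a - 3b - c + 2 ≠ 0; add k_5 = 2a - 3b - c + 2 to the basis.

S(h_1,k_4): lcm = ab^2. S = 2b^3 + 2a^2 - ab - ac - 2b^2 - 3bc - a - 2b.
  reduce S modulo (h_1, h_2, h_3, k_4, k_5):
  remainder 2bc + 2b - 3c + 1 ≠ 0; add k_6 = 2bc + 2b - 3c + 1 to the basis.

S(h_3,k_4): lcm = ab^2. S = -2b^3 + 2a^2 - 2ab - ac - b^2 + bc - a - b.
  reduce S modulo (h_1, h_2, h_3, k_4, k_5, k_6):
  remainder 2b + 2c ≠ 0; add k_7 = 2b + 2c to the basis.

S(h_1,k_6): lcm = abc. S = 2b^2c - ab + ac - 2bc - 3c^2 + 3a - 2c.
  reduce S modulo (h_1, h_2, h_3, k_4, k_5, k_6, k_7):
  remainder c^2 - c + 3 ≠ 0; add k_8 = c^2 - c + 3 to the basis.

The other S-polynomials (S(h_2,h_3), S(h_2,k_4), S(h_1,k_5), S(h_2,k_5), S(h_3,k_5), S(k_4,k_5), S(h_2,k_6), S(h_3,k_6), S(k_4,k_6), S(k_5,k_6), S(h_1,k_7), S(h_2,k_7), S(h_3,k_7), S(k_4,k_7), S(k_5,k_7), S(k_6,k_7), S(h_1,k_8), S(h_2,k_8), S(h_3,k_8), S(k_4,k_8), S(k_5,k_8), S(k_6,k_8), S(k_7,k_8)) all reduce to 0 modulo the current basis, so we have a Gröbner basis.
Inter-reduce: drop elements whose leading term is divisible by another's, tail-reduce, and make monic.
Reduced Gröbner basis: {c^2 - c + 3, a + c + 1, b + c}.

Since the reduced bases disagree, the two ideals are not the same.
The choice of monomial ordering does not affect the verdict — as long as both bases are computed under the same ordering, their equality decides ideal equality.

No, the ideals differ.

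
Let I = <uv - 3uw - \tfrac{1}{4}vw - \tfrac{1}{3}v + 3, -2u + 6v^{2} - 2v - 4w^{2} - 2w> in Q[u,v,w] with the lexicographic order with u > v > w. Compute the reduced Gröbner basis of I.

The reduced Gröbner basis is the canonical form of the ideal for this ordering.

f_1 = uv - 3uw - \tfrac{1}{4}vw - \tfrac{1}{3}v + 3, LT = uv.
f_2 = -2u + 6v^{2} - 2v - 4w^{2} - 2w, LT = u.

S(f_1,f_2): lcm = uv. S = -3uw + 3v^{3} - v^{2} - 2vw^{2} - \tfrac{5}{4}vw - \tfrac{1}{3}v + 3.
  leading term uw: subtract (\tfrac{3}{2}w)·f_2 from -3uw + 3v^{3} - v^{2} - 2vw^{2} - \tfrac{5}{4}vw - \tfrac{1}{3}v + 3 → 3v^{3} - 9v^{2}w - v^{2} - 2vw^{2} + \tfrac{7}{4}vw - \tfrac{1}{3}v + 6w^{3} + 3w^{2} + 3
  leading term v^{3}: no divisor's leading term divides it; move 3v^{3} to the remainder.
  leading term v^{2}w: no divisor's leading term divides it; move -9v^{2}w to the remainder.
  leading term v^{2}: no divisor's leading term divides it; move -v^{2} to the remainder.
  leading term vw^{2}: no divisor's leading term divides it; move -2vw^{2} to the remainder.
  leading term vw: no divisor's leading term divides it; move \tfrac{7}{4}vw to the remainder.
  leading term v: no divisor's leading term divides it; move -\tfrac{1}{3}v to the remainder.
  leading term w^{3}: no divisor's leading term divides it; move 6w^{3} to the remainder.
  leading term w^{2}: no divisor's leading term divides it; move 3w^{2} to the remainder.
  leading term 1: no divisor's leading term divides it; move 3 to the remainder.
  remainder 3v^{3} - 9v^{2}w - v^{2} - 2vw^{2} + \tfrac{7}{4}vw - \tfrac{1}{3}v + 6w^{3} + 3w^{2} + 3 ≠ 0; add g_3 = 3v^{3} - 9v^{2}w - v^{2} - 2vw^{2} + \tfrac{7}{4}vw - \tfrac{1}{3}v + 6w^{3} + 3w^{2} + 3 to the basis.

S(f_1,g_3): lcm = uv^{3}. S = \tfrac{1}{3}uv^{2} + \tfrac{2}{3}uvw^{2} - \tfrac{7}{12}uvw + \tfrac{1}{9}uv - 2uw^{3} - uw^{2} - u - \tfrac{1}{4}v^{3}w - \tfrac{1}{3}v^{3} + 3v^{2}.
  leading term uv^{2}: subtract (\tfrac{1}{3}v)·f_1 from \tfrac{1}{3}uv^{2} + \tfrac{2}{3}uvw^{2} - \tfrac{7}{12}uvw + \tfrac{1}{9}uv - 2uw^{3} - uw^{2} - u - \tfrac{1}{4}v^{3}w - \tfrac{1}{3}v^{3} + 3v^{2} → \tfrac{2}{3}uvw^{2} + \tfrac{5}{12}uvw + \tfrac{1}{9}uv - 2uw^{3} - uw^{2} - u - \tfrac{1}{4}v^{3}w - \tfrac{1}{3}v^{3} + \tfrac{1}{12}v^{2}w + \tfrac{28}{9}v^{2} - v
  leading term uvw^{2}: subtract (\tfrac{2}{3}w^{2})·f_1 from \tfrac{2}{3}uvw^{2} + \tfrac{5}{12}uvw + \tfrac{1}{9}uv - 2uw^{3} - uw^{2} - u - \tfrac{1}{4}v^{3}w - \tfrac{1}{3}v^{3} + \tfrac{1}{12}v^{2}w + \tfrac{28}{9}v^{2} - v → \tfrac{5}{12}uvw + \tfrac{1}{9}uv - uw^{2} - u - \tfrac{1}{4}v^{3}w - \tfrac{1}{3}v^{3} + \tfrac{1}{12}v^{2}w + \tfrac{28}{9}v^{2} + \tfrac{1}{6}vw^{3} + \tfrac{2}{9}vw^{2} - v - 2w^{2}
  leading term uvw: subtract (\tfrac{5}{12}w)·f_1 from \tfrac{5}{12}uvw + \tfrac{1}{9}uv - uw^{2} - u - \tfrac{1}{4}v^{3}w - \tfrac{1}{3}v^{3} + \tfrac{1}{12}v^{2}w + \tfrac{28}{9}v^{2} + \tfrac{1}{6}vw^{3} + \tfrac{2}{9}vw^{2} - v - 2w^{2} → \tfrac{1}{9}uv + \tfrac{1}{4}uw^{2} - u - \tfrac{1}{4}v^{3}w - \tfrac{1}{3}v^{3} + \tfrac{1}{12}v^{2}w + \tfrac{28}{9}v^{2} + \tfrac{1}{6}vw^{3} + \tfrac{47}{144}vw^{2} + \tfrac{5}{36}vw - v - 2w^{2} - \tfrac{5}{4}w
  leading term uv: subtract (\tfrac{1}{9})·f_1 from \tfrac{1}{9}uv + \tfrac{1}{4}uw^{2} - u - \tfrac{1}{4}v^{3}w - \tfrac{1}{3}v^{3} + \tfrac{1}{12}v^{2}w + \tfrac{28}{9}v^{2} + \tfrac{1}{6}vw^{3} + \tfrac{47}{144}vw^{2} + \tfrac{5}{36}vw - v - 2w^{2} - \tfrac{5}{4}w → \tfrac{1}{4}uw^{2} + \tfrac{1}{3}uw - u - \tfrac{1}{4}v^{3}w - \tfrac{1}{3}v^{3} + \tfrac{1}{12}v^{2}w + \tfrac{28}{9}v^{2} + \tfrac{1}{6}vw^{3} + \tfrac{47}{144}vw^{2} + \tfrac{1}{6}vw - \tfrac{26}{27}v - 2w^{2} - \tfrac{5}{4}w - \tfrac{1}{3}
  leading term uw^{2}: subtract (-\tfrac{1}{8}w^{2})·f_2 from \tfrac{1}{4}uw^{2} + \tfrac{1}{3}uw - u - \tfrac{1}{4}v^{3}w - \tfrac{1}{3}v^{3} + \tfrac{1}{12}v^{2}w + \tfrac{28}{9}v^{2} + \tfrac{1}{6}vw^{3} + \tfrac{47}{144}vw^{2} + \tfrac{1}{6}vw - \tfrac{26}{27}v - 2w^{2} - \tfrac{5}{4}w - \tfrac{1}{3} → \tfrac{1}{3}uw - u - \tfrac{1}{4}v^{3}w - \tfrac{1}{3}v^{3} + \tfrac{3}{4}v^{2}w^{2} + \tfrac{1}{12}v^{2}w + \tfrac{28}{9}v^{2} + \tfrac{1}{6}vw^{3} + \tfrac{11}{144}vw^{2} + \tfrac{1}{6}vw - \tfrac{26}{27}v - \tfrac{1}{2}w^{4} - \tfrac{1}{4}w^{3} - 2w^{2} - \tfrac{5}{4}w - \tfrac{1}{3}
  leading term uw: subtract (-\tfrac{1}{6}w)·f_2 from \tfrac{1}{3}uw - u - \tfrac{1}{4}v^{3}w - \tfrac{1}{3}v^{3} + \tfrac{3}{4}v^{2}w^{2} + \tfrac{1}{12}v^{2}w + \tfrac{28}{9}v^{2} + \tfrac{1}{6}vw^{3} + \tfrac{11}{144}vw^{2} + \tfrac{1}{6}vw - \tfrac{26}{27}v - \tfrac{1}{2}w^{4} - \tfrac{1}{4}w^{3} - 2w^{2} - \tfrac{5}{4}w - \tfrac{1}{3} → -u - \tfrac{1}{4}v^{3}w - \tfrac{1}{3}v^{3} + \tfrac{3}{4}v^{2}w^{2} + \tfrac{13}{12}v^{2}w + \tfrac{28}{9}v^{2} + \tfrac{1}{6}vw^{3} + \tfrac{11}{144}vw^{2} - \tfrac{1}{6}vw - \tfrac{26}{27}v - \tfrac{1}{2}w^{4} - \tfrac{11}{12}w^{3} - \tfrac{7}{3}w^{2} - \tfrac{5}{4}w - \tfrac{1}{3}
  leading term u: subtract (\tfrac{1}{2})·f_2 from -u - \tfrac{1}{4}v^{3}w - \tfrac{1}{3}v^{3} + \tfrac{3}{4}v^{2}w^{2} + \tfrac{13}{12}v^{2}w + \tfrac{28}{9}v^{2} + \tfrac{1}{6}vw^{3} + \tfrac{11}{144}vw^{2} - \tfrac{1}{6}vw - \tfrac{26}{27}v - \tfrac{1}{2}w^{4} - \tfrac{11}{12}w^{3} - \tfrac{7}{3}w^{2} - \tfrac{5}{4}w - \tfrac{1}{3} → -\tfrac{1}{4}v^{3}w - \tfrac{1}{3}v^{3} + \tfrac{3}{4}v^{2}w^{2} + \tfrac{13}{12}v^{2}w + \tfrac{1}{9}v^{2} + \tfrac{1}{6}vw^{3} + \tfrac{11}{144}vw^{2} - \tfrac{1}{6}vw + \tfrac{1}{27}v - \tfrac{1}{2}w^{4} - \tfrac{11}{12}w^{3} - \tfrac{1}{3}w^{2} - \tfrac{1}{4}w - \tfrac{1}{3}
  leading term v^{3}w: subtract (-\tfrac{1}{12}w)·g_3 from -\tfrac{1}{4}v^{3}w - \tfrac{1}{3}v^{3} + \tfrac{3}{4}v^{2}w^{2} + \tfrac{13}{12}v^{2}w + \tfrac{1}{9}v^{2} + \tfrac{1}{6}vw^{3} + \tfrac{11}{144}vw^{2} - \tfrac{1}{6}vw + \tfrac{1}{27}v - \tfrac{1}{2}w^{4} - \tfrac{11}{12}w^{3} - \tfrac{1}{3}w^{2} - \tfrac{1}{4}w - \tfrac{1}{3} → -\tfrac{1}{3}v^{3} + v^{2}w + \tfrac{1}{9}v^{2} + \tfrac{2}{9}vw^{2} - \tfrac{7}{36}vw + \tfrac{1}{27}v - \tfrac{2}{3}w^{3} - \tfrac{1}{3}w^{2} - \tfrac{1}{3}
  leading term v^{3}: subtract (-\tfrac{1}{9})·g_3 from -\tfrac{1}{3}v^{3} + v^{2}w + \tfrac{1}{9}v^{2} + \tfrac{2}{9}vw^{2} - \tfrac{7}{36}vw + \tfrac{1}{27}v - \tfrac{2}{3}w^{3} - \tfrac{1}{3}w^{2} - \tfrac{1}{3} → 0
  remainder 0.

S(f_2,g_3): leading monomials are coprime, so the S-polynomial reduces to 0 (Buchberger's first criterion).
Every S-polynomial of the final basis reduces to 0, so we have a Gröbner basis.
Inter-reduce: drop elements whose leading term is divisible by another's, tail-reduce, and make monic.

G = {u - 3v^{2} + v + 2w^{2} + w, v^{3} - 3v^{2}w - \tfrac{1}{3}v^{2} - \tfrac{2}{3}vw^{2} + \tfrac{7}{12}vw - \tfrac{1}{9}v + 2w^{3} + w^{2} + 1}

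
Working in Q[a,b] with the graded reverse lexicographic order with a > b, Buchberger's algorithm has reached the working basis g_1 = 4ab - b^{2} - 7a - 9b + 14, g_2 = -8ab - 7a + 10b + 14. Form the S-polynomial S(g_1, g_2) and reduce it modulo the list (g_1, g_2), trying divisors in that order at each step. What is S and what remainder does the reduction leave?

S(g_1, g_2) = -\tfrac{1}{4}b^{2} - \tfrac{21}{8}a - b + \tfrac{21}{4}; remainder on division = -\tfrac{1}{4}b^{2} - \tfrac{21}{8}a - b + \tfrac{21}{4}.

lcm(LM(g_1), LM(g_2)) = ab.
S = (lcm/LT(g_1))·g_1 − (lcm/LT(g_2))·g_2 = -\tfrac{1}{4}b^{2} - \tfrac{21}{8}a - b + \tfrac{21}{4}.
Reduce S modulo (g_1, g_2) in that order:
  leading term b^{2}: no divisor's leading term divides it; move -\tfrac{1}{4}b^{2} to the remainder.
  leading term a: no divisor's leading term divides it; move -\tfrac{21}{8}a to the remainder.
  leading term b: no divisor's leading term divides it; move -b to the remainder.
  leading term 1: no divisor's leading term divides it; move \tfrac{21}{4} to the remainder.
The remainder -\tfrac{1}{4}b^{2} - \tfrac{21}{8}a - b + \tfrac{21}{4} is nonzero, so it would be added as the next basis element.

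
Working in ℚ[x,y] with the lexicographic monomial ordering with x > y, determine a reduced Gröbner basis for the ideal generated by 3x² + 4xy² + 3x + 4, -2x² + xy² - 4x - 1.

G = {x - 8/5y² + 13/5, y⁴ - 191/88y² + 103/88}

f_1 = 3x² + 4xy² + 3x + 4, LT = x².
f_2 = -2x² + xy² - 4x - 1, LT = x².

S(f_1,f_2): lcm = x². S = 11/6xy² - x + ⅚.
  leading term xy²: no divisor's leading term divides it; move 11/6xy² to the remainder.
  leading term x: no divisor's leading term divides it; move -x to the remainder.
  leading term 1: no divisor's leading term divides it; move ⅚ to the remainder.
  remainder 11/6xy² - x + ⅚ ≠ 0; add g_3 = 11/6xy² - x + ⅚ to the basis.

S(f_1,g_3): lcm = x²y². S = 6/11x² + 4/3xy⁴ + xy² - 5/11x + 4/3y².
  leading term x²: subtract (2/11)·f_1 from 6/11x² + 4/3xy⁴ + xy² - 5/11x + 4/3y² → 4/3xy⁴ + 3/11xy² - x + 4/3y² - 8/11
  leading term xy⁴: subtract (8/11y²)·g_3 from 4/3xy⁴ + 3/11xy² - x + 4/3y² - 8/11 → xy² - x + 8/11y² - 8/11
  leading term xy²: subtract (6/11)·g_3 from xy² - x + 8/11y² - 8/11 → -5/11x + 8/11y² - 13/11
  leading term x: no divisor's leading term divides it; move -5/11x to the remainder.
  leading term y²: no divisor's leading term divides it; move 8/11y² to the remainder.
  leading term 1: no divisor's leading term divides it; move -13/11 to the remainder.
  remainder -5/11x + 8/11y² - 13/11 ≠ 0; add g_4 = -5/11x + 8/11y² - 13/11 to the basis.

S(g_3,g_4): lcm = xy². S = -6/11x + 8/5y⁴ - 13/5y² + 5/11.
  leading term x: subtract (6/5)·g_4 from -6/11x + 8/5y⁴ - 13/5y² + 5/11 → 8/5y⁴ - 191/55y² + 103/55
  leading term y⁴: no divisor's leading term divides it; move 8/5y⁴ to the remainder.
  leading term y²: no divisor's leading term divides it; move -191/55y² to the remainder.
  leading term 1: no divisor's leading term divides it; move 103/55 to the remainder.
  remainder 8/5y⁴ - 191/55y² + 103/55 ≠ 0; add g_5 = 8/5y⁴ - 191/55y² + 103/55 to the basis.

The other S-polynomials (S(f_2,g_3), S(f_1,g_4), S(f_2,g_4), S(f_1,g_5), S(f_2,g_5), S(g_3,g_5), S(g_4,g_5)) all reduce to 0 modulo the current basis, so we have a Gröbner basis.
Inter-reduce: drop elements whose leading term is divisible by another's, tail-reduce, and make monic.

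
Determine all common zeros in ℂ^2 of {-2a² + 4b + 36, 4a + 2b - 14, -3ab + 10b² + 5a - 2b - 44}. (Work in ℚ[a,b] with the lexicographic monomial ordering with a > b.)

Compute a lex Gröbner basis by Buchberger's algorithm.
f_1 = -2a² + 4b + 36, LT = a².
f_2 = 4a + 2b - 14, LT = a.
f_3 = -3ab + 5a + 10b² - 2b - 44, LT = ab.

S(f_1,f_2): lcm = a². S = -½ab + 7/2a - 2b - 18.
  leading term ab: subtract (-⅛b)·f_2 from -½ab + 7/2a - 2b - 18 → 7/2a + ¼b² - 15/4b - 18
  leading term a: subtract (⅞)·f_2 from 7/2a + ¼b² - 15/4b - 18 → ¼b² - 11/2b - 23/4
  leading term b²: no divisor's leading term divides it; move ¼b² to the remainder.
  leading term b: no divisor's leading term divides it; move -11/2b to the remainder.
  leading term 1: no divisor's leading term divides it; move -23/4 to the remainder.
  remainder ¼b² - 11/2b - 23/4 ≠ 0; add h_4 = ¼b² - 11/2b - 23/4 to the basis.

S(f_1,f_3): lcm = a²b. S = 5/3a² + 10/3ab² - ⅔ab - 44/3a - 2b² - 18b.
  leading term a²: subtract (-⅚)·f_1 from 5/3a² + 10/3ab² - ⅔ab - 44/3a - 2b² - 18b → 10/3ab² - ⅔ab - 44/3a - 2b² - 44/3b + 30
  leading term ab²: subtract (⅚b²)·f_2 from 10/3ab² - ⅔ab - 44/3a - 2b² - 44/3b + 30 → -⅔ab - 44/3a - 5/3b³ + 29/3b² - 44/3b + 30
  leading term ab: subtract (-⅙b)·f_2 from -⅔ab - 44/3a - 5/3b³ + 29/3b² - 44/3b + 30 → -44/3a - 5/3b³ + 10b² - 17b + 30
  leading term a: subtract (-11/3)·f_2 from -44/3a - 5/3b³ + 10b² - 17b + 30 → -5/3b³ + 10b² - 29/3b - 64/3
  leading term b³: subtract (-20/3b)·h_4 from -5/3b³ + 10b² - 29/3b - 64/3 → -80/3b² - 48b - 64/3
  leading term b²: subtract (-320/3)·h_4 from -80/3b² - 48b - 64/3 → -1904/3b - 1904/3
  leading term b: no divisor's leading term divides it; move -1904/3b to the remainder.
  leading term 1: no divisor's leading term divides it; move -1904/3 to the remainder.
  remainder -1904/3b - 1904/3 ≠ 0; add h_5 = -1904/3b - 1904/3 to the basis.

The other S-polynomials (S(f_2,f_3), S(f_1,h_4), S(f_2,h_4), S(f_3,h_4), S(f_1,h_5), S(f_2,h_5), S(f_3,h_5), S(h_4,h_5)) all reduce to 0 modulo the current basis, so we have a Gröbner basis.
Inter-reduce: drop elements whose leading term is divisible by another's, tail-reduce, and make monic.
Reduced Gröbner basis: {a - 4, b + 1}.

Since the basis is lex-ordered, b + 1 is univariate in b. Its roots are {-1}. Back-substituting each root into the other basis elements fixes the other coordinates.
  b = -1: the earlier basis element becomes a - 4 = 0, giving a = 4 — point (4, -1).
Check: every point annihilates each of the original generators.

{(4, -1)}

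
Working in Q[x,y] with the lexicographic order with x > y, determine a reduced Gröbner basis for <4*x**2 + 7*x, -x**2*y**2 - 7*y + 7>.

G = {x - 7/4*y**2 - 4*y + 23/4, y**3 + 9/7*y**2 - 32/7*y + 16/7}

f_1 = 4*x**2 + 7*x, LT = x**2.
f_2 = -x**2*y**2 - 7*y + 7, LT = x**2*y**2.

S(f_1,f_2): lcm = x**2*y**2. S = 7/4*x*y**2 - 7*y + 7.
  leading term x*y**2: no divisor's leading term divides it; move 7/4*x*y**2 to the remainder.
  leading term y: no divisor's leading term divides it; move -7*y to the remainder.
  leading term 1: no divisor's leading term divides it; move 7 to the remainder.
  remainder 7/4*x*y**2 - 7*y + 7 ≠ 0; add g_3 = 7/4*x*y**2 - 7*y + 7 to the basis.

S(f_1,g_3): lcm = x**2*y**2. S = 7/4*x*y**2 + 4*x*y - 4*x.
  leading term x*y**2: subtract (1)·g_3 from 7/4*x*y**2 + 4*x*y - 4*x → 4*x*y - 4*x + 7*y - 7
  leading term x*y: no divisor's leading term divides it; move 4*x*y to the remainder.
  leading term x: no divisor's leading term divides it; move -4*x to the remainder.
  leading term y: no divisor's leading term divides it; move 7*y to the remainder.
  leading term 1: no divisor's leading term divides it; move -7 to the remainder.
  remainder 4*x*y - 4*x + 7*y - 7 ≠ 0; add g_4 = 4*x*y - 4*x + 7*y - 7 to the basis.

S(g_3,g_4): lcm = x*y**2. S = x*y - 7/4*y**2 - 9/4*y + 4.
  leading term x*y: subtract (1/4)·g_4 from x*y - 7/4*y**2 - 9/4*y + 4 → x - 7/4*y**2 - 4*y + 23/4
  leading term x: no divisor's leading term divides it; move x to the remainder.
  leading term y**2: no divisor's leading term divides it; move -7/4*y**2 to the remainder.
  leading term y: no divisor's leading term divides it; move -4*y to the remainder.
  leading term 1: no divisor's leading term divides it; move 23/4 to the remainder.
  remainder x - 7/4*y**2 - 4*y + 23/4 ≠ 0; add g_5 = x - 7/4*y**2 - 4*y + 23/4 to the basis.

S(f_2,g_5): lcm = x**2*y**2. S = 7/4*x*y**4 + 4*x*y**3 - 23/4*x*y**2 + 7*y - 7.
  leading term x*y**4: subtract (y**2)·g_3 from 7/4*x*y**4 + 4*x*y**3 - 23/4*x*y**2 + 7*y - 7 → 4*x*y**3 - 23/4*x*y**2 + 7*y**3 - 7*y**2 + 7*y - 7
  leading term x*y**3: subtract (16/7*y)·g_3 from 4*x*y**3 - 23/4*x*y**2 + 7*y**3 - 7*y**2 + 7*y - 7 → -23/4*x*y**2 + 7*y**3 + 9*y**2 - 9*y - 7
  leading term x*y**2: subtract (-23/7)·g_3 from -23/4*x*y**2 + 7*y**3 + 9*y**2 - 9*y - 7 → 7*y**3 + 9*y**2 - 32*y + 16
  leading term y**3: no divisor's leading term divides it; move 7*y**3 to the remainder.
  leading term y**2: no divisor's leading term divides it; move 9*y**2 to the remainder.
  leading term y: no divisor's leading term divides it; move -32*y to the remainder.
  leading term 1: no divisor's leading term divides it; move 16 to the remainder.
  remainder 7*y**3 + 9*y**2 - 32*y + 16 ≠ 0; add g_6 = 7*y**3 + 9*y**2 - 32*y + 16 to the basis.

The other S-polynomials (S(f_2,g_3), S(f_1,g_4), S(f_2,g_4), S(f_1,g_5), S(g_3,g_5), S(g_4,g_5), S(f_1,g_6), S(f_2,g_6), S(g_3,g_6), S(g_4,g_6), S(g_5,g_6)) all reduce to 0 modulo the current basis, so we have a Gröbner basis.
Inter-reduce: drop elements whose leading term is divisible by another's, tail-reduce, and make monic.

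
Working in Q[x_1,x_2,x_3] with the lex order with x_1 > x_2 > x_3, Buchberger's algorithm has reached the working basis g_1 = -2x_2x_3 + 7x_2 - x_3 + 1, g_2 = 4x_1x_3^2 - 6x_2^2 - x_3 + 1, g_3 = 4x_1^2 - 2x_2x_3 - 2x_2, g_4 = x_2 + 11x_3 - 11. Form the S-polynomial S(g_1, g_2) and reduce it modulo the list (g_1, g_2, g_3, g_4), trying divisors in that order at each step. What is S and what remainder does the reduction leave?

S(g_1, g_2) = -7/2x_1x_2x_3 + 1/2x_1x_3^2 - 1/2x_1x_3 + 3/2x_2^3 + 1/4x_2x_3 - 1/4x_2; remainder on division = 136x_1x_3 - 273/2x_1 - 101695/8x_3 + 101695/8.

lcm(LM(g_1), LM(g_2)) = x_1x_2x_3^2.
S = (lcm/LT(g_1))·g_1 − (lcm/LT(g_2))·g_2 = -7/2x_1x_2x_3 + 1/2x_1x_3^2 - 1/2x_1x_3 + 3/2x_2^3 + 1/4x_2x_3 - 1/4x_2.
Reduce S modulo (g_1, g_2, g_3, g_4) in that order:
  leading term x_1x_2x_3: subtract (7/4x_1)·g_1 from -7/2x_1x_2x_3 + 1/2x_1x_3^2 - 1/2x_1x_3 + 3/2x_2^3 + 1/4x_2x_3 - 1/4x_2 → -49/4x_1x_2 + 1/2x_1x_3^2 + 5/4x_1x_3 - 7/4x_1 + 3/2x_2^3 + 1/4x_2x_3 - 1/4x_2
  leading term x_1x_2: subtract (-49/4x_1)·g_4 from -49/4x_1x_2 + 1/2x_1x_3^2 + 5/4x_1x_3 - 7/4x_1 + 3/2x_2^3 + 1/4x_2x_3 - 1/4x_2 → 1/2x_1x_3^2 + 136x_1x_3 - 273/2x_1 + 3/2x_2^3 + 1/4x_2x_3 - 1/4x_2
  leading term x_1x_3^2: subtract (1/8)·g_2 from 1/2x_1x_3^2 + 136x_1x_3 - 273/2x_1 + 3/2x_2^3 + 1/4x_2x_3 - 1/4x_2 → 136x_1x_3 - 273/2x_1 + 3/2x_2^3 + 3/4x_2^2 + 1/4x_2x_3 - 1/4x_2 + 1/8x_3 - 1/8
  leading term x_1x_3: no divisor's leading term divides it; move 136x_1x_3 to the remainder.
  leading term x_1: no divisor's leading term divides it; move -273/2x_1 to the remainder.
  leading term x_2^3: subtract (3/2x_2^2)·g_4 from 3/2x_2^3 + 3/4x_2^2 + 1/4x_2x_3 - 1/4x_2 + 1/8x_3 - 1/8 → -33/2x_2^2x_3 + 69/4x_2^2 + 1/4x_2x_3 - 1/4x_2 + 1/8x_3 - 1/8
  leading term x_2^2x_3: subtract (33/4x_2)·g_1 from -33/2x_2^2x_3 + 69/4x_2^2 + 1/4x_2x_3 - 1/4x_2 + 1/8x_3 - 1/8 → -81/2x_2^2 + 17/2x_2x_3 - 17/2x_2 + 1/8x_3 - 1/8
  leading term x_2^2: subtract (-81/2x_2)·g_4 from -81/2x_2^2 + 17/2x_2x_3 - 17/2x_2 + 1/8x_3 - 1/8 → 454x_2x_3 - 454x_2 + 1/8x_3 - 1/8
  leading term x_2x_3: subtract (-227)·g_1 from 454x_2x_3 - 454x_2 + 1/8x_3 - 1/8 → 1135x_2 - 1815/8x_3 + 1815/8
  leading term x_2: subtract (1135)·g_4 from 1135x_2 - 1815/8x_3 + 1815/8 → -101695/8x_3 + 101695/8
  leading term x_3: no divisor's leading term divides it; move -101695/8x_3 to the remainder.
  leading term 1: no divisor's leading term divides it; move 101695/8 to the remainder.
The remainder 136x_1x_3 - 273/2x_1 - 101695/8x_3 + 101695/8 is nonzero, so it would be added as the next basis element.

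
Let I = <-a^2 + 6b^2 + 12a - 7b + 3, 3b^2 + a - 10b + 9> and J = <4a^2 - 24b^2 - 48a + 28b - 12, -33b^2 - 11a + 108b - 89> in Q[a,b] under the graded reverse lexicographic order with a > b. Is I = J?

Equality of ideals is decidable: compute both reduced Gröbner bases (unique for the ordering) and check whether they agree.
Buchberger on the first generating set:
f_1 = -a^2 + 6b^2 + 12a - 7b + 3, LT = a^2.
f_2 = 3b^2 + a - 10b + 9, LT = b^2.

The S-polynomials (S(f_1,f_2)) all reduce to 0 modulo the current basis, so we have a Gröbner basis.
Inter-reduce: drop elements whose leading term is divisible by another's, tail-reduce, and make monic.
Reduced Gröbner basis: {a^2 - 10a - 13b + 15, b^2 + 1/3a - 10/3b + 3}.

Buchberger on the second generating set:
h_1 = 4a^2 - 24b^2 - 48a + 28b - 12, LT = a^2.
h_2 = -33b^2 - 11a + 108b - 89, LT = b^2.

The S-polynomials (S(h_1,h_2)) all reduce to 0 modulo the current basis, so we have a Gröbner basis.
Inter-reduce: drop elements whose leading term is divisible by another's, tail-reduce, and make monic.
Reduced Gröbner basis: {a^2 - 10a - 139/11b + 145/11, b^2 + 1/3a - 36/11b + 89/33}.

These differ, so the ideals are not equal.

No, the ideals differ.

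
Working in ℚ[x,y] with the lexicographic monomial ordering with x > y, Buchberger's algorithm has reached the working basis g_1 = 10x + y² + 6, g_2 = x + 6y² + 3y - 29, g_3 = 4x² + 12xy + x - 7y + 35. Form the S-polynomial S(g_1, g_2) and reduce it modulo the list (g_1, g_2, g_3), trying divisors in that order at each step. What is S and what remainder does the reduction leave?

S(g_1, g_2) = -59/10y² - 3y + 148/5; remainder on division = -59/10y² - 3y + 148/5.

lcm(LM(g_1), LM(g_2)) = x.
S = (lcm/LT(g_1))·g_1 − (lcm/LT(g_2))·g_2 = -59/10y² - 3y + 148/5.
Reduce S modulo (g_1, g_2, g_3) in that order:
  leading term y²: no divisor's leading term divides it; move -59/10y² to the remainder.
  leading term y: no divisor's leading term divides it; move -3y to the remainder.
  leading term 1: no divisor's leading term divides it; move 148/5 to the remainder.
The remainder -59/10y² - 3y + 148/5 is nonzero, so it would be added as the next basis element.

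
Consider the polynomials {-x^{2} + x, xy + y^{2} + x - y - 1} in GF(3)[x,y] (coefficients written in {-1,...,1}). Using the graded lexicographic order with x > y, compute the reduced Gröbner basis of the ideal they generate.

G = {y^{3} + y^{2} - x + 1, x^{2} - x, xy + y^{2} + x - y - 1}

f_1 = -x^{2} + x, LT = x^{2}.
f_2 = xy + y^{2} + x - y - 1, LT = xy.

S(f_1,f_2): lcm = x^{2}y. S = -xy^{2} - x^{2} + x.
  reduce S modulo (f_1, f_2):
  remainder y^{3} + y^{2} - x + 1 ≠ 0; add g_3 = y^{3} + y^{2} - x + 1 to the basis.

The other S-polynomials (S(f_1,g_3), S(f_2,g_3)) all reduce to 0 modulo the current basis, so we have a Gröbner basis.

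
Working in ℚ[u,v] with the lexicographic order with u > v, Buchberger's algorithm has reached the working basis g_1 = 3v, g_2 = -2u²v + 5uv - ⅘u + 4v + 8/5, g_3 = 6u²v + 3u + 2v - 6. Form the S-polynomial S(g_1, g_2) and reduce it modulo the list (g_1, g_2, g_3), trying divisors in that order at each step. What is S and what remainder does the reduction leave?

S(g_1, g_2) = 5/2uv - ⅖u + 2v + ⅘; remainder on division = -⅖u + ⅘.

lcm(LM(g_1), LM(g_2)) = u²v.
S = (lcm/LT(g_1))·g_1 − (lcm/LT(g_2))·g_2 = 5/2uv - ⅖u + 2v + ⅘.
Reduce S modulo (g_1, g_2, g_3) in that order:
  leading term uv: subtract (⅚u)·g_1 from 5/2uv - ⅖u + 2v + ⅘ → -⅖u + 2v + ⅘
  leading term u: no divisor's leading term divides it; move -⅖u to the remainder.
  leading term v: subtract (⅔)·g_1 from 2v + ⅘ → ⅘
  leading term 1: no divisor's leading term divides it; move ⅘ to the remainder.
The remainder -⅖u + ⅘ is nonzero, so it would be added as the next basis element.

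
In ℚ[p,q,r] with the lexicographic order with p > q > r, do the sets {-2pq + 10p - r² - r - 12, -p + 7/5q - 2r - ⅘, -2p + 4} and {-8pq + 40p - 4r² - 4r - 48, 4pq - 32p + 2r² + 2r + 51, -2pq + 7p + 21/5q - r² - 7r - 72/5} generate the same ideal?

For a fixed monomial order, each ideal has a unique reduced Gröbner basis; comparing bases decides equality.
Buchberger on the first generating set:
f_1 = -2pq + 10p - r² - r - 12, LT = pq.
f_2 = -p + 7/5q - 2r - ⅘, LT = p.
f_3 = -2p + 4, LT = p.

S(f_1,f_2): lcm = pq. S = -5p + 7/5q² - 2qr - ⅘q + ½r² + ½r + 6.
  reduce S modulo (f_1, f_2, f_3):
  remainder 7/5q² - 2qr - 39/5q + ½r² + 21/2r + 10 ≠ 0; add g_4 = 7/5q² - 2qr - 39/5q + ½r² + 21/2r + 10 to the basis.

S(f_1,f_3): lcm = pq. S = -5p + 2q + ½r² + ½r + 6.
  reduce S modulo (f_1, f_2, f_3, g_4):
  remainder -5q + ½r² + 21/2r + 10 ≠ 0; add g_5 = -5q + ½r² + 21/2r + 10 to the basis.

S(f_2,f_3): lcm = p. S = -7/5q + 2r + 14/5.
  reduce S modulo (f_1, f_2, f_3, g_4, g_5):
  remainder -7/50r² - 47/50r ≠ 0; add g_6 = -7/50r² - 47/50r to the basis.

The other S-polynomials (S(f_1,g_4), S(f_2,g_4), S(f_3,g_4), S(f_1,g_5), S(f_2,g_5), S(f_3,g_5), S(g_4,g_5), S(f_1,g_6), S(f_2,g_6), S(f_3,g_6), S(g_4,g_6), S(g_5,g_6)) all reduce to 0 modulo the current basis, so we have a Gröbner basis.
Inter-reduce: drop elements whose leading term is divisible by another's, tail-reduce, and make monic.
Reduced Gröbner basis: {p - 2, q - 10/7r - 2, r² + 47/7r}.

Buchberger on the second generating set:
h_1 = -8pq + 40p - 4r² - 4r - 48, LT = pq.
h_2 = 4pq - 32p + 2r² + 2r + 51, LT = pq.
h_3 = -2pq + 7p + 21/5q - r² - 7r - 72/5, LT = pq.

S(h_1,h_2): lcm = pq. S = 3p - 27/4.
  reduce S modulo (h_1, h_2, h_3):
  remainder 3p - 27/4 ≠ 0; add k_4 = 3p - 27/4 to the basis.

S(h_1,h_3): lcm = pq. S = -3/2p + 21/10q - 3r - 6/5.
  reduce S modulo (h_1, h_2, h_3, k_4):
  remainder 21/10q - 3r - 183/40 ≠ 0; add k_5 = 21/10q - 3r - 183/40 to the basis.

S(h_1,k_4): lcm = pq. S = -5p + 9/4q + ½r² + ½r + 6.
  reduce S modulo (h_1, h_2, h_3, k_4, k_5):
  remainder ½r² + 26/7r - 39/112 ≠ 0; add k_6 = ½r² + 26/7r - 39/112 to the basis.

The other S-polynomials (S(h_2,h_3), S(h_2,k_4), S(h_3,k_4), S(h_1,k_5), S(h_2,k_5), S(h_3,k_5), S(k_4,k_5), S(h_1,k_6), S(h_2,k_6), S(h_3,k_6), S(k_4,k_6), S(k_5,k_6)) all reduce to 0 modulo the current basis, so we have a Gröbner basis.
Inter-reduce: drop elements whose leading term is divisible by another's, tail-reduce, and make monic.
Reduced Gröbner basis: {p - 9/4, q - 10/7r - 61/28, r² + 52/7r - 39/56}.

These differ, so the ideals are not equal.
The same test decides containment: I ⊆ J iff every generator of I reduces to 0 modulo a Gröbner basis of J.

No, the ideals differ.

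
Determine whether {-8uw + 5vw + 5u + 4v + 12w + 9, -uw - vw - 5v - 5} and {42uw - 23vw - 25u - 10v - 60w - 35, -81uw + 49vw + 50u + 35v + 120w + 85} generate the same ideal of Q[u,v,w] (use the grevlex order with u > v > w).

Yes, the ideals are equal.

Equality of ideals is decidable: compute both reduced Gröbner bases (unique for the ordering) and check whether they agree.
Buchberger on the first generating set:
f_1 = -8uw + 5vw + 5u + 4v + 12w + 9, LT = uw.
f_2 = -uw - vw - 5v - 5, LT = uw.

S(f_1,f_2): lcm = uw. S = -13/8vw - 5/8u - 11/2v - 3/2w - 49/8.
  reduce S modulo (f_1, f_2):
  remainder -13/8vw - 5/8u - 11/2v - 3/2w - 49/8 ≠ 0; add g_3 = -13/8vw - 5/8u - 11/2v - 3/2w - 49/8 to the basis.

S(f_1,g_3): lcm = uvw. S = -5/8v^2w - 5/13u^2 - 417/104uv - 1/2v^2 - 12/13uw - 3/2vw - 49/13u - 9/8v.
  reduce S modulo (f_1, f_2, g_3):
  remainder -5/13u^2 - 49/13uv + 21/13v^2 - 49/13u + 76/13v + 60/13 ≠ 0; add g_4 = -5/13u^2 - 49/13uv + 21/13v^2 - 49/13u + 76/13v + 60/13 to the basis.

The other S-polynomials (S(f_2,g_3), S(f_1,g_4), S(f_2,g_4), S(g_3,g_4)) all reduce to 0 modulo the current basis, so we have a Gröbner basis.
Inter-reduce: drop elements whose leading term is divisible by another's, tail-reduce, and make monic.
Reduced Gröbner basis: {u^2 + 49/5uv - 21/5v^2 + 49/5u - 76/5v - 12, uw - 5/13u + 21/13v - 12/13w + 16/13, vw + 5/13u + 44/13v + 12/13w + 49/13}.

Buchberger on the second generating set:
h_1 = 42uw - 23vw - 25u - 10v - 60w - 35, LT = uw.
h_2 = -81uw + 49vw + 50u + 35v + 120w + 85, LT = uw.

S(h_1,h_2): lcm = uw. S = 65/1134vw + 25/1134u + 110/567v + 10/189w + 35/162.
  reduce S modulo (h_1, h_2):
  remainder 65/1134vw + 25/1134u + 110/567v + 10/189w + 35/162 ≠ 0; add k_3 = 65/1134vw + 25/1134u + 110/567v + 10/189w + 35/162 to the basis.

S(h_1,k_3): lcm = uvw. S = -23/42v^2w - 5/13u^2 - 2173/546uv - 5/21v^2 - 12/13uw - 10/7vw - 49/13u - 5/6v.
  reduce S modulo (h_1, h_2, k_3):
  remainder -5/13u^2 - 49/13uv + 21/13v^2 - 49/13u + 76/13v + 60/13 ≠ 0; add k_4 = -5/13u^2 - 49/13uv + 21/13v^2 - 49/13u + 76/13v + 60/13 to the basis.

The other S-polynomials (S(h_2,k_3), S(h_1,k_4), S(h_2,k_4), S(k_3,k_4)) all reduce to 0 modulo the current basis, so we have a Gröbner basis.
Inter-reduce: drop elements whose leading term is divisible by another's, tail-reduce, and make monic.
Reduced Gröbner basis: {u^2 + 49/5uv - 21/5v^2 + 49/5u - 76/5v - 12, uw - 5/13u + 21/13v - 12/13w + 16/13, vw + 5/13u + 44/13v + 12/13w + 49/13}.

The two bases agree; hence the ideals are identical.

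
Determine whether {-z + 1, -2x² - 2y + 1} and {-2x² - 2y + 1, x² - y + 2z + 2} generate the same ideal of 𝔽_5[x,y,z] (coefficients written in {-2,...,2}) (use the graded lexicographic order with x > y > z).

Equality of ideals is decidable: compute both reduced Gröbner bases (unique for the ordering) and check whether they agree.
Buchberger on the first generating set:
f_1 = -z + 1, LT = z.
f_2 = -2x² - 2y + 1, LT = x².

The S-polynomials (S(f_1,f_2)) all reduce to 0 modulo the current basis, so we have a Gröbner basis.
Inter-reduce: drop elements whose leading term is divisible by another's, tail-reduce, and make monic.
Reduced Gröbner basis: {x² + y + 2, z - 1}.

Buchberger on the second generating set:
h_1 = -2x² - 2y + 1, LT = x².
h_2 = x² - y + 2z + 2, LT = x².

S(h_1,h_2): lcm = x². S = 2y - 2z.
  leading term y: no divisor's leading term divides it; move 2y to the remainder.
  leading term z: no divisor's leading term divides it; move -2z to the remainder.
  remainder 2y - 2z ≠ 0; add k_3 = 2y - 2z to the basis.

The other S-polynomials (S(h_1,k_3), S(h_2,k_3)) all reduce to 0 modulo the current basis, so we have a Gröbner basis.
Inter-reduce: drop elements whose leading term is divisible by another's, tail-reduce, and make monic.
Reduced Gröbner basis: {x² + z + 2, y - z}.

The bases are distinct; the ideals are different.

No, the ideals differ.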